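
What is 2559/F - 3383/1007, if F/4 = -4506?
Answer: -21184035/6050056 ≈ -3.5015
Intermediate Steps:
F = -18024 (F = 4*(-4506) = -18024)
2559/F - 3383/1007 = 2559/(-18024) - 3383/1007 = 2559*(-1/18024) - 3383*1/1007 = -853/6008 - 3383/1007 = -21184035/6050056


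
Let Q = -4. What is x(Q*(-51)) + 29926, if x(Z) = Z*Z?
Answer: 71542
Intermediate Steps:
x(Z) = Z**2
x(Q*(-51)) + 29926 = (-4*(-51))**2 + 29926 = 204**2 + 29926 = 41616 + 29926 = 71542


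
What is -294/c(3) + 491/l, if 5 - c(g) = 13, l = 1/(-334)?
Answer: -655829/4 ≈ -1.6396e+5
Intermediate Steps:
l = -1/334 ≈ -0.0029940
c(g) = -8 (c(g) = 5 - 1*13 = 5 - 13 = -8)
-294/c(3) + 491/l = -294/(-8) + 491/(-1/334) = -294*(-⅛) + 491*(-334) = 147/4 - 163994 = -655829/4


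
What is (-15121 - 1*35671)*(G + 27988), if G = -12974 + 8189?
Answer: -1178526776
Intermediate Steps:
G = -4785
(-15121 - 1*35671)*(G + 27988) = (-15121 - 1*35671)*(-4785 + 27988) = (-15121 - 35671)*23203 = -50792*23203 = -1178526776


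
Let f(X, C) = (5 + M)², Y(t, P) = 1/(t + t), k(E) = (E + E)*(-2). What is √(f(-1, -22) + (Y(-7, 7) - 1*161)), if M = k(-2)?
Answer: √1554/14 ≈ 2.8158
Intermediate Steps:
k(E) = -4*E (k(E) = (2*E)*(-2) = -4*E)
M = 8 (M = -4*(-2) = 8)
Y(t, P) = 1/(2*t)
f(X, C) = 169 (f(X, C) = (5 + 8)² = 13² = 169)
√(f(-1, -22) + (Y(-7, 7) - 1*161)) = √(169 + ((½)/(-7) - 1*161)) = √(169 + ((½)*(-⅐) - 161)) = √(169 + (-1/14 - 161)) = √(169 - 2255/14) = √(111/14) = √1554/14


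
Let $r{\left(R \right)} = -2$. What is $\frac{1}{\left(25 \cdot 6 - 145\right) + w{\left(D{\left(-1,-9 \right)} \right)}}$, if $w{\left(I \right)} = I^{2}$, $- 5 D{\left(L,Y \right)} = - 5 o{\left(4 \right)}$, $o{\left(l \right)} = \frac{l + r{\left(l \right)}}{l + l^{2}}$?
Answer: $\frac{100}{501} \approx 0.1996$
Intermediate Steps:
$o{\left(l \right)} = \frac{-2 + l}{l + l^{2}}$ ($o{\left(l \right)} = \frac{l - 2}{l + l^{2}} = \frac{-2 + l}{l + l^{2}}$)
$D{\left(L,Y \right)} = \frac{1}{10}$ ($D{\left(L,Y \right)} = - \frac{\left(-5\right) \frac{-2 + 4}{4 \left(1 + 4\right)}}{5} = - \frac{\left(-5\right) \frac{1}{4} \cdot \frac{1}{5} \cdot 2}{5} = - \frac{\left(-5\right) \frac{1}{10}}{5} = \left(- \frac{1}{5}\right) \left(- \frac{1}{2}\right) = \frac{1}{10}$)
$\frac{1}{\left(25 \cdot 6 - 145\right) + w{\left(D{\left(-1,-9 \right)} \right)}} = \frac{1}{\left(25 \cdot 6 - 145\right) + \left(\frac{1}{10}\right)^{2}} = \frac{1}{\left(150 - 145\right) + \frac{1}{100}} = \frac{1}{5 + \frac{1}{100}} = \frac{1}{\frac{501}{100}} = \frac{100}{501}$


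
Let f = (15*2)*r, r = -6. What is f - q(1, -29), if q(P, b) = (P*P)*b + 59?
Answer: -210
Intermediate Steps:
q(P, b) = 59 + b*P² (q(P, b) = P²*b + 59 = b*P² + 59 = 59 + b*P²)
f = -180 (f = (15*2)*(-6) = 30*(-6) = -180)
f - q(1, -29) = -180 - (59 - 29*1²) = -180 - (59 - 29*1) = -180 - (59 - 29) = -180 - 1*30 = -180 - 30 = -210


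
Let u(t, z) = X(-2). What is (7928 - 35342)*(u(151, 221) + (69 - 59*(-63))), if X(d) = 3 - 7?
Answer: -103679748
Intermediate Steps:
X(d) = -4
u(t, z) = -4
(7928 - 35342)*(u(151, 221) + (69 - 59*(-63))) = (7928 - 35342)*(-4 + (69 - 59*(-63))) = -27414*(-4 + (69 + 3717)) = -27414*(-4 + 3786) = -27414*3782 = -103679748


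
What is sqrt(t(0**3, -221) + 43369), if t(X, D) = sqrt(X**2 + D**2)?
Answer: sqrt(43590) ≈ 208.78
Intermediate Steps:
t(X, D) = sqrt(D**2 + X**2)
sqrt(t(0**3, -221) + 43369) = sqrt(sqrt((-221)**2 + (0**3)**2) + 43369) = sqrt(sqrt(48841 + 0**2) + 43369) = sqrt(sqrt(48841 + 0) + 43369) = sqrt(sqrt(48841) + 43369) = sqrt(221 + 43369) = sqrt(43590)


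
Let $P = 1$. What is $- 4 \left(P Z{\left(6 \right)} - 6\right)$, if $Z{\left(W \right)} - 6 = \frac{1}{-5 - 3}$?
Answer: $\frac{1}{2} \approx 0.5$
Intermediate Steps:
$Z{\left(W \right)} = \frac{47}{8}$ ($Z{\left(W \right)} = 6 + \frac{1}{-5 - 3} = 6 + \frac{1}{-8} = 6 - \frac{1}{8} = \frac{47}{8}$)
$- 4 \left(P Z{\left(6 \right)} - 6\right) = - 4 \left(1 \cdot \frac{47}{8} - 6\right) = - 4 \left(\frac{47}{8} - 6\right) = \left(-4\right) \left(- \frac{1}{8}\right) = \frac{1}{2}$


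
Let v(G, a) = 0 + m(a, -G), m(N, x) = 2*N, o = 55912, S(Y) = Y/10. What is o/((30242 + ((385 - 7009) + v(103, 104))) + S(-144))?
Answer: 139780/59529 ≈ 2.3481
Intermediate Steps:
S(Y) = Y/10 (S(Y) = Y*(⅒) = Y/10)
v(G, a) = 2*a (v(G, a) = 0 + 2*a = 2*a)
o/((30242 + ((385 - 7009) + v(103, 104))) + S(-144)) = 55912/((30242 + ((385 - 7009) + 2*104)) + (⅒)*(-144)) = 55912/((30242 + (-6624 + 208)) - 72/5) = 55912/((30242 - 6416) - 72/5) = 55912/(23826 - 72/5) = 55912/(119058/5) = 55912*(5/119058) = 139780/59529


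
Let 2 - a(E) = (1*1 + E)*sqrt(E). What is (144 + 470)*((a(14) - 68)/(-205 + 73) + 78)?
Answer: 48199 + 1535*sqrt(14)/22 ≈ 48460.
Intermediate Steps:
a(E) = 2 - sqrt(E)*(1 + E) (a(E) = 2 - (1*1 + E)*sqrt(E) = 2 - (1 + E)*sqrt(E) = 2 - sqrt(E)*(1 + E))
(144 + 470)*((a(14) - 68)/(-205 + 73) + 78) = (144 + 470)*(((2 - sqrt(14) - 14**(3/2)) - 68)/(-205 + 73) + 78) = 614*(((2 - sqrt(14) - 14*sqrt(14)) - 68)/(-132) + 78) = 614*(((2 - sqrt(14) - 14*sqrt(14)) - 68)*(-1/132) + 78) = 614*(((2 - 15*sqrt(14)) - 68)*(-1/132) + 78) = 614*((-66 - 15*sqrt(14))*(-1/132) + 78) = 614*((1/2 + 5*sqrt(14)/44) + 78) = 614*(157/2 + 5*sqrt(14)/44) = 48199 + 1535*sqrt(14)/22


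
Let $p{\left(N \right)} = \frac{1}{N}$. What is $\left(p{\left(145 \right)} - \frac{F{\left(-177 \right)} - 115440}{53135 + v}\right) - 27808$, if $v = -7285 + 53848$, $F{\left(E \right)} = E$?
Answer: $- \frac{401981423517}{14456210} \approx -27807.0$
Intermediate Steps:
$v = 46563$
$\left(p{\left(145 \right)} - \frac{F{\left(-177 \right)} - 115440}{53135 + v}\right) - 27808 = \left(\frac{1}{145} - \frac{-177 - 115440}{53135 + 46563}\right) - 27808 = \left(\frac{1}{145} - - \frac{115617}{99698}\right) - 27808 = \left(\frac{1}{145} + \frac{115617}{99698}\right) - 27808 = \frac{16864163}{14456210} - 27808 = - \frac{401981423517}{14456210}$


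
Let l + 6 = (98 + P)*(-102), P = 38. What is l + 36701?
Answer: 22823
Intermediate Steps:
l = -13878 (l = -6 + (98 + 38)*(-102) = -6 + 136*(-102) = -6 - 13872 = -13878)
l + 36701 = -13878 + 36701 = 22823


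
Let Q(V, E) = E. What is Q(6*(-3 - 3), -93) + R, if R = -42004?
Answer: -42097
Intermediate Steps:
Q(6*(-3 - 3), -93) + R = -93 - 42004 = -42097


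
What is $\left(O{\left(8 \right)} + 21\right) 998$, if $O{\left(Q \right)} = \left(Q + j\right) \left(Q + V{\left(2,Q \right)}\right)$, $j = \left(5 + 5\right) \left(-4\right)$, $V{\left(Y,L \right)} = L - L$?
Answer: $-234530$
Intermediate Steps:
$V{\left(Y,L \right)} = 0$
$j = -40$ ($j = 10 \left(-4\right) = -40$)
$O{\left(Q \right)} = Q \left(-40 + Q\right)$ ($O{\left(Q \right)} = \left(Q - 40\right) \left(Q + 0\right) = \left(-40 + Q\right) Q = Q \left(-40 + Q\right)$)
$\left(O{\left(8 \right)} + 21\right) 998 = \left(8 \left(-40 + 8\right) + 21\right) 998 = \left(8 \left(-32\right) + 21\right) 998 = \left(-256 + 21\right) 998 = \left(-235\right) 998 = -234530$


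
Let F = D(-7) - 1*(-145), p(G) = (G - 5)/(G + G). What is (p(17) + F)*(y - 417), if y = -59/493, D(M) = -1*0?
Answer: -508136440/8381 ≈ -60630.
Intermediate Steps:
D(M) = 0
p(G) = (-5 + G)/(2*G) (p(G) = (-5 + G)/((2*G)) = (-5 + G)*(1/(2*G)) = (-5 + G)/(2*G))
F = 145 (F = 0 - 1*(-145) = 0 + 145 = 145)
y = -59/493 (y = -59*1/493 = -59/493 ≈ -0.11968)
(p(17) + F)*(y - 417) = ((1/2)*(-5 + 17)/17 + 145)*(-59/493 - 417) = ((1/2)*(1/17)*12 + 145)*(-205640/493) = (6/17 + 145)*(-205640/493) = (2471/17)*(-205640/493) = -508136440/8381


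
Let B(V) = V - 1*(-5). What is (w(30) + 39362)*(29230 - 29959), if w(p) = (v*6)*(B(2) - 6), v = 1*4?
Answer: -28712394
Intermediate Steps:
v = 4
B(V) = 5 + V (B(V) = V + 5 = 5 + V)
w(p) = 24 (w(p) = (4*6)*((5 + 2) - 6) = 24*(7 - 6) = 24*1 = 24)
(w(30) + 39362)*(29230 - 29959) = (24 + 39362)*(29230 - 29959) = 39386*(-729) = -28712394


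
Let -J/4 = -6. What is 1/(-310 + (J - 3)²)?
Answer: 1/131 ≈ 0.0076336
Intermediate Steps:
J = 24 (J = -4*(-6) = 24)
1/(-310 + (J - 3)²) = 1/(-310 + (24 - 3)²) = 1/(-310 + 21²) = 1/(-310 + 441) = 1/131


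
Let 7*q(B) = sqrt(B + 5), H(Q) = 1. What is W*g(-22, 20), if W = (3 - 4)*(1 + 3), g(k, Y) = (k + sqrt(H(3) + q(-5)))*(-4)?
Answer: -336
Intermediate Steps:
q(B) = sqrt(5 + B)/7 (q(B) = sqrt(B + 5)/7 = sqrt(5 + B)/7)
g(k, Y) = -4 - 4*k (g(k, Y) = (k + sqrt(1 + sqrt(5 - 5)/7))*(-4) = (k + sqrt(1 + sqrt(0)/7))*(-4) = (k + sqrt(1 + (1/7)*0))*(-4) = (k + sqrt(1 + 0))*(-4) = (k + sqrt(1))*(-4) = (k + 1)*(-4) = (1 + k)*(-4) = -4 - 4*k)
W = -4 (W = -1*4 = -4)
W*g(-22, 20) = -4*(-4 - 4*(-22)) = -4*(-4 + 88) = -4*84 = -336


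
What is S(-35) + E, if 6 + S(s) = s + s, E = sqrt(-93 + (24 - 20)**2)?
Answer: -76 + I*sqrt(77) ≈ -76.0 + 8.775*I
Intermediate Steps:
E = I*sqrt(77) (E = sqrt(-93 + 4**2) = sqrt(-93 + 16) = sqrt(-77) = I*sqrt(77) ≈ 8.775*I)
S(s) = -6 + 2*s (S(s) = -6 + (s + s) = -6 + 2*s)
S(-35) + E = (-6 + 2*(-35)) + I*sqrt(77) = (-6 - 70) + I*sqrt(77) = -76 + I*sqrt(77)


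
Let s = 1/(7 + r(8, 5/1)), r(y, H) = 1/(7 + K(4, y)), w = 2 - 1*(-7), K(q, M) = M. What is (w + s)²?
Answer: 938961/11236 ≈ 83.567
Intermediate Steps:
w = 9 (w = 2 + 7 = 9)
r(y, H) = 1/(7 + y)
s = 15/106 (s = 1/(7 + 1/(7 + 8)) = 1/(7 + 1/15) = 1/(106/15) = 15/106 ≈ 0.14151)
(w + s)² = (9 + 15/106)² = (969/106)² = 938961/11236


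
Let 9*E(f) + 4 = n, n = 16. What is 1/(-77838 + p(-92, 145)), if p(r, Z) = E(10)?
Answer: -3/233510 ≈ -1.2847e-5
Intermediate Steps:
E(f) = 4/3 (E(f) = -4/9 + (1/9)*16 = -4/9 + 16/9 = 4/3)
p(r, Z) = 4/3
1/(-77838 + p(-92, 145)) = 1/(-77838 + 4/3) = 1/(-233510/3) = -3/233510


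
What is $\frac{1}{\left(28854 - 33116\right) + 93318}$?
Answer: $\frac{1}{89056} \approx 1.1229 \cdot 10^{-5}$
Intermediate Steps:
$\frac{1}{\left(28854 - 33116\right) + 93318} = \frac{1}{-4262 + 93318} = \frac{1}{89056}$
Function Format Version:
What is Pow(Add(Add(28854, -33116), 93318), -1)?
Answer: Rational(1, 89056) ≈ 1.1229e-5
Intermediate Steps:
Pow(Add(Add(28854, -33116), 93318), -1) = Pow(Add(-4262, 93318), -1) = Pow(89056, -1) = Rational(1, 89056)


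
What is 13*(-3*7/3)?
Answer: -91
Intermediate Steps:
13*(-3*7/3) = 13*(-21*⅓) = 13*(-7) = -91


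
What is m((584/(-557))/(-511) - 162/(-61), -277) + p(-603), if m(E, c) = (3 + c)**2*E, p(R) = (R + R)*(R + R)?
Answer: 393379095380/237839 ≈ 1.6540e+6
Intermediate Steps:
p(R) = 4*R**2 (p(R) = (2*R)*(2*R) = 4*R**2)
m(E, c) = E*(3 + c)**2
m((584/(-557))/(-511) - 162/(-61), -277) + p(-603) = ((584/(-557))/(-511) - 162/(-61))*(3 - 277)**2 + 4*(-603)**2 = ((584*(-1/557))*(-1/511) - 162*(-1/61))*(-274)**2 + 4*363609 = (-584/557*(-1/511) + 162/61)*75076 + 1454436 = (8/3899 + 162/61)*75076 + 1454436 = (632126/237839)*75076 + 1454436 = 47457491576/237839 + 1454436 = 393379095380/237839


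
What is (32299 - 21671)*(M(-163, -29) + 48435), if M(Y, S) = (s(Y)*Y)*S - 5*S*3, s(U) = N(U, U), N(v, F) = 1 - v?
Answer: 8758513544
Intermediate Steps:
s(U) = 1 - U
M(Y, S) = -15*S + S*Y*(1 - Y) (M(Y, S) = ((1 - Y)*Y)*S - 5*S*3 = (Y*(1 - Y))*S - 15*S = S*Y*(1 - Y) - 15*S = -15*S + S*Y*(1 - Y))
(32299 - 21671)*(M(-163, -29) + 48435) = (32299 - 21671)*(-29*(-15 - 163 - 1*(-163)²) + 48435) = 10628*(-29*(-15 - 163 - 1*26569) + 48435) = 10628*(-29*(-15 - 163 - 26569) + 48435) = 10628*(-29*(-26747) + 48435) = 10628*(775663 + 48435) = 10628*824098 = 8758513544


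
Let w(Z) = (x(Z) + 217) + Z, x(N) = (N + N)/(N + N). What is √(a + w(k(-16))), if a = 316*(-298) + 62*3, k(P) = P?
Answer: 6*I*√2605 ≈ 306.24*I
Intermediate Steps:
x(N) = 1 (x(N) = (2*N)/((2*N)) = (2*N)*(1/(2*N)) = 1)
w(Z) = 218 + Z (w(Z) = (1 + 217) + Z = 218 + Z)
a = -93982 (a = -94168 + 186 = -93982)
√(a + w(k(-16))) = √(-93982 + (218 - 16)) = √(-93982 + 202) = √(-93780) = 6*I*√2605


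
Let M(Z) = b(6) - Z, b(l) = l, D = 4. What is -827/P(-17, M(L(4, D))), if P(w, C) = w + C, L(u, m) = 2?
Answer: 827/13 ≈ 63.615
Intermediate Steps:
M(Z) = 6 - Z
P(w, C) = C + w
-827/P(-17, M(L(4, D))) = -827/((6 - 1*2) - 17) = -827/((6 - 2) - 17) = -827/(4 - 17) = -827/(-13) = -827*(-1)/13 = -1*(-827/13) = 827/13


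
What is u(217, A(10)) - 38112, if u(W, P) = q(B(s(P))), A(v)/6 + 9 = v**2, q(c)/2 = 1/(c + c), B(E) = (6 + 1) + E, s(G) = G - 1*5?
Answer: -20885375/548 ≈ -38112.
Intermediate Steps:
s(G) = -5 + G (s(G) = G - 5 = -5 + G)
B(E) = 7 + E
q(c) = 1/c (q(c) = 2/(c + c) = 2/((2*c)) = 2*(1/(2*c)) = 1/c)
A(v) = -54 + 6*v**2
u(W, P) = 1/(2 + P) (u(W, P) = 1/(7 + (-5 + P)) = 1/(2 + P))
u(217, A(10)) - 38112 = 1/(2 + (-54 + 6*10**2)) - 38112 = 1/(2 + (-54 + 6*100)) - 38112 = 1/(2 + (-54 + 600)) - 38112 = 1/(2 + 546) - 38112 = 1/548 - 38112 = -20885375/548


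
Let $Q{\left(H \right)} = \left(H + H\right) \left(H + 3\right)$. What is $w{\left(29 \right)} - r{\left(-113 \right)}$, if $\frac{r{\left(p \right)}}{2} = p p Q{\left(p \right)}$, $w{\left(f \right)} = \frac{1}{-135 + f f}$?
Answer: $- \frac{448221524079}{706} \approx -6.3487 \cdot 10^{8}$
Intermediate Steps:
$w{\left(f \right)} = \frac{1}{-135 + f^{2}}$
$Q{\left(H \right)} = 2 H \left(3 + H\right)$
$r{\left(p \right)} = 4 p^{3} \left(3 + p\right)$ ($r{\left(p \right)} = 2 p p 2 p \left(3 + p\right) = 2 p^{2} \cdot 2 p \left(3 + p\right) = 2 \cdot 2 p^{3} \left(3 + p\right) = 4 p^{3} \left(3 + p\right)$)
$w{\left(29 \right)} - r{\left(-113 \right)} = \frac{1}{-135 + 29^{2}} - 4 \left(-113\right)^{3} \left(3 - 113\right) = \frac{1}{-135 + 841} - 4 \left(-1442897\right) \left(-110\right) = \frac{1}{706} - 634874680 = - \frac{448221524079}{706}$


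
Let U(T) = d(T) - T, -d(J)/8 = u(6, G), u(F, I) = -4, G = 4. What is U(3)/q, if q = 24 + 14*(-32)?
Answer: -29/424 ≈ -0.068396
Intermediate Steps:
d(J) = 32 (d(J) = -8*(-4) = 32)
q = -424 (q = 24 - 448 = -424)
U(T) = 32 - T
U(3)/q = (32 - 1*3)/(-424) = (32 - 3)*(-1/424) = 29*(-1/424) = -29/424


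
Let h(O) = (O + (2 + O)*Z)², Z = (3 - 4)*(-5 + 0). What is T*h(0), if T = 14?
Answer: 1400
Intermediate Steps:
Z = 5 (Z = -1*(-5) = 5)
h(O) = (10 + 6*O)² (h(O) = (O + (2 + O)*5)² = (O + (10 + 5*O))² = (10 + 6*O)²)
T*h(0) = 14*(4*(5 + 3*0)²) = 14*(4*(5 + 0)²) = 14*(4*5²) = 14*(4*25) = 14*100 = 1400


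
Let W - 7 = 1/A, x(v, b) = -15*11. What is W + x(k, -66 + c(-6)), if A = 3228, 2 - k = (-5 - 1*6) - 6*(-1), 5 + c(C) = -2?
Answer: -510023/3228 ≈ -158.00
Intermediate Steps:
c(C) = -7 (c(C) = -5 - 2 = -7)
k = 7 (k = 2 - ((-5 - 1*6) - 6*(-1)) = 2 - ((-5 - 6) - 3*(-2)) = 2 - (-11 + 6) = 2 - 1*(-5) = 2 + 5 = 7)
x(v, b) = -165
W = 22597/3228 (W = 7 + 1/3228 = 22597/3228 ≈ 7.0003)
W + x(k, -66 + c(-6)) = 22597/3228 - 165 = -510023/3228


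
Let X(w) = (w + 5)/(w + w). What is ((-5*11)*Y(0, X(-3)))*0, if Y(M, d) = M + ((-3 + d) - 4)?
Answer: 0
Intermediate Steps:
X(w) = (5 + w)/(2*w) (X(w) = (5 + w)/((2*w)) = (5 + w)*(1/(2*w)) = (5 + w)/(2*w))
Y(M, d) = -7 + M + d (Y(M, d) = M + (-7 + d) = -7 + M + d)
((-5*11)*Y(0, X(-3)))*0 = ((-5*11)*(-7 + 0 + (½)*(5 - 3)/(-3)))*0 = -55*(-7 + 0 + (½)*(-⅓)*2)*0 = -55*(-7 + 0 - ⅓)*0 = -55*(-22/3)*0 = (1210/3)*0 = 0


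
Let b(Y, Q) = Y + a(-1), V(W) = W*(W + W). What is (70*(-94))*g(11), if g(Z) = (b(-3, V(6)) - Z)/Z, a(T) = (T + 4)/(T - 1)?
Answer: 101990/11 ≈ 9271.8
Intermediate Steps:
a(T) = (4 + T)/(-1 + T)
V(W) = 2*W**2 (V(W) = W*(2*W) = 2*W**2)
b(Y, Q) = -3/2 + Y (b(Y, Q) = Y + (4 - 1)/(-1 - 1) = Y + 3/(-2) = Y - 1/2*3 = Y - 3/2 = -3/2 + Y)
g(Z) = (-9/2 - Z)/Z (g(Z) = ((-3/2 - 3) - Z)/Z = (-9/2 - Z)/Z)
(70*(-94))*g(11) = (70*(-94))*((-9/2 - 1*11)/11) = -6580*(-9/2 - 11)/11 = -6580*(-31)/(11*2) = -6580*(-31/22) = 101990/11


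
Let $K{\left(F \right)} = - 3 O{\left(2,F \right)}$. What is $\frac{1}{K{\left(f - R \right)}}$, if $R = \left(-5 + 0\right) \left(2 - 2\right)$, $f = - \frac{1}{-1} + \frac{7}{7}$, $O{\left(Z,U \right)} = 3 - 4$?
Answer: $\frac{1}{3} \approx 0.33333$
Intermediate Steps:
$O{\left(Z,U \right)} = -1$
$f = 2$ ($f = \left(-1\right) \left(-1\right) + 7 \cdot \frac{1}{7} = 1 + 1 = 2$)
$R = 0$ ($R = \left(-5\right) 0 = 0$)
$K{\left(F \right)} = 3$ ($K{\left(F \right)} = \left(-3\right) \left(-1\right) = 3$)
$\frac{1}{K{\left(f - R \right)}} = \frac{1}{3}$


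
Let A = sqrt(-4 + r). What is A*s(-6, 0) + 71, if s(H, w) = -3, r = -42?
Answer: 71 - 3*I*sqrt(46) ≈ 71.0 - 20.347*I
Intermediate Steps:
A = I*sqrt(46) (A = sqrt(-4 - 42) = sqrt(-46) = I*sqrt(46) ≈ 6.7823*I)
A*s(-6, 0) + 71 = (I*sqrt(46))*(-3) + 71 = -3*I*sqrt(46) + 71 = 71 - 3*I*sqrt(46)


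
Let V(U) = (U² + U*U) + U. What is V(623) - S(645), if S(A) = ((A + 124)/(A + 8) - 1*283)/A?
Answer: 65442161603/84237 ≈ 7.7688e+5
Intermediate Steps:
V(U) = U + 2*U² (V(U) = (U² + U²) + U = 2*U² + U = U + 2*U²)
S(A) = (-283 + (124 + A)/(8 + A))/A (S(A) = ((124 + A)/(8 + A) - 283)/A = (-283 + (124 + A)/(8 + A))/A)
V(623) - S(645) = 623*(1 + 2*623) - 2*(-1070 - 141*645)/(645*(8 + 645)) = 623*(1 + 1246) - 2*(-1070 - 90945)/(645*653) = 623*1247 - 2*(-92015)/(645*653) = 776881 - 1*(-36806/84237) = 776881 + 36806/84237 = 65442161603/84237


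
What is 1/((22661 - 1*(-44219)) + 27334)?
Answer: 1/94214 ≈ 1.0614e-5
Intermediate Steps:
1/((22661 - 1*(-44219)) + 27334) = 1/((22661 + 44219) + 27334) = 1/(66880 + 27334) = 1/94214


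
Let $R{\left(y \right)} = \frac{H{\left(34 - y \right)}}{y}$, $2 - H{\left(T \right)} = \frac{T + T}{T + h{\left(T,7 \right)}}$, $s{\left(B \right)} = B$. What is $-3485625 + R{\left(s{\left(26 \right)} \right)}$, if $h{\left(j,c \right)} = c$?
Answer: $- \frac{679696868}{195} \approx -3.4856 \cdot 10^{6}$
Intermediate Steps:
$H{\left(T \right)} = 2 - \frac{2 T}{7 + T}$ ($H{\left(T \right)} = 2 - \frac{T + T}{T + 7} = 2 - \frac{2 T}{7 + T}$)
$R{\left(y \right)} = \frac{14}{y \left(41 - y\right)}$ ($R{\left(y \right)} = \frac{14 \frac{1}{7 - \left(-34 + y\right)}}{y} = \frac{14 \frac{1}{41 - y}}{y} = \frac{14}{y \left(41 - y\right)}$)
$-3485625 + R{\left(s{\left(26 \right)} \right)} = -3485625 - \frac{14}{26 \left(-41 + 26\right)} = -3485625 - \frac{7}{13 \left(-15\right)} = -3485625 - \frac{7}{13} \left(- \frac{1}{15}\right) = -3485625 + \frac{7}{195} = - \frac{679696868}{195}$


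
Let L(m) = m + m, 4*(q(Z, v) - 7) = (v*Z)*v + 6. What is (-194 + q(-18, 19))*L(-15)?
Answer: 54300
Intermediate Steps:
q(Z, v) = 17/2 + Z*v²/4 (q(Z, v) = 7 + ((v*Z)*v + 6)/4 = 7 + ((Z*v)*v + 6)/4 = 7 + (Z*v² + 6)/4 = 7 + (6 + Z*v²)/4 = 7 + (3/2 + Z*v²/4) = 17/2 + Z*v²/4)
L(m) = 2*m
(-194 + q(-18, 19))*L(-15) = (-194 + (17/2 + (¼)*(-18)*19²))*(2*(-15)) = (-194 + (17/2 + (¼)*(-18)*361))*(-30) = (-194 + (17/2 - 3249/2))*(-30) = (-194 - 1616)*(-30) = -1810*(-30) = 54300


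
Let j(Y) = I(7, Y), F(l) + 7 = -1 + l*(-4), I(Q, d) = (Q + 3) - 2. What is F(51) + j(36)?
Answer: -204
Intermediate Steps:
I(Q, d) = 1 + Q (I(Q, d) = (3 + Q) - 2 = 1 + Q)
F(l) = -8 - 4*l (F(l) = -7 + (-1 + l*(-4)) = -7 + (-1 - 4*l) = -8 - 4*l)
j(Y) = 8 (j(Y) = 1 + 7 = 8)
F(51) + j(36) = (-8 - 4*51) + 8 = (-8 - 204) + 8 = -212 + 8 = -204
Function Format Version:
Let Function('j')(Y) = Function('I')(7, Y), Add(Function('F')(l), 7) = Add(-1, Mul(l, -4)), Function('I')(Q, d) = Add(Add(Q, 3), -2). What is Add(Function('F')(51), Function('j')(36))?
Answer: -204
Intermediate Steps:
Function('I')(Q, d) = Add(1, Q) (Function('I')(Q, d) = Add(Add(3, Q), -2) = Add(1, Q))
Function('F')(l) = Add(-8, Mul(-4, l)) (Function('F')(l) = Add(-7, Add(-1, Mul(l, -4))) = Add(-7, Add(-1, Mul(-4, l))) = Add(-8, Mul(-4, l)))
Function('j')(Y) = 8 (Function('j')(Y) = Add(1, 7) = 8)
Add(Function('F')(51), Function('j')(36)) = Add(Add(-8, Mul(-4, 51)), 8) = Add(Add(-8, -204), 8) = Add(-212, 8) = -204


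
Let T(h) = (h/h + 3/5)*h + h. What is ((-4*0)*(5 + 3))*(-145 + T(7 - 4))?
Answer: 0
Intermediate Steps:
T(h) = 13*h/5 (T(h) = (1 + 3*(⅕))*h + h = (1 + ⅗)*h + h = 8*h/5 + h = 13*h/5)
((-4*0)*(5 + 3))*(-145 + T(7 - 4)) = ((-4*0)*(5 + 3))*(-145 + 13*(7 - 4)/5) = (0*8)*(-145 + (13/5)*3) = 0*(-145 + 39/5) = 0*(-686/5) = 0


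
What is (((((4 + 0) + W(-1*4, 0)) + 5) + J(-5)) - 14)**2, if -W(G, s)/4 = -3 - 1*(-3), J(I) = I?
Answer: 100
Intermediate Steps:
W(G, s) = 0 (W(G, s) = -4*(-3 - 1*(-3)) = -4*(-3 + 3) = -4*0 = 0)
(((((4 + 0) + W(-1*4, 0)) + 5) + J(-5)) - 14)**2 = (((((4 + 0) + 0) + 5) - 5) - 14)**2 = ((((4 + 0) + 5) - 5) - 14)**2 = (((4 + 5) - 5) - 14)**2 = ((9 - 5) - 14)**2 = (4 - 14)**2 = (-10)**2 = 100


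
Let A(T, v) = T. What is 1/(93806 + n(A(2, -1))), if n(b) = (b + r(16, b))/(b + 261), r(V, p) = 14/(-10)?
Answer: 1315/123354893 ≈ 1.0660e-5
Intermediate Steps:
r(V, p) = -7/5 (r(V, p) = 14*(-⅒) = -7/5)
n(b) = (-7/5 + b)/(261 + b) (n(b) = (b - 7/5)/(b + 261) = (-7/5 + b)/(261 + b))
1/(93806 + n(A(2, -1))) = 1/(93806 + (-7/5 + 2)/(261 + 2)) = 1/(93806 + (⅗)/263) = 1/(93806 + (1/263)*(⅗)) = 1/(93806 + 3/1315) = 1/(123354893/1315) = 1315/123354893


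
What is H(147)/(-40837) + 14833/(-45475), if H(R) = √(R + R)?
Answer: -14833/45475 - 7*√6/40837 ≈ -0.32660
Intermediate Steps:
H(R) = √2*√R (H(R) = √(2*R) = √2*√R)
H(147)/(-40837) + 14833/(-45475) = (√2*√147)/(-40837) + 14833/(-45475) = (√2*(7*√3))*(-1/40837) + 14833*(-1/45475) = (7*√6)*(-1/40837) - 14833/45475 = -7*√6/40837 - 14833/45475 = -14833/45475 - 7*√6/40837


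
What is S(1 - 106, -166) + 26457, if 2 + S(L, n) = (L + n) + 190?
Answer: 26374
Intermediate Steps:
S(L, n) = 188 + L + n (S(L, n) = -2 + ((L + n) + 190) = -2 + (190 + L + n) = 188 + L + n)
S(1 - 106, -166) + 26457 = (188 + (1 - 106) - 166) + 26457 = (188 - 105 - 166) + 26457 = -83 + 26457 = 26374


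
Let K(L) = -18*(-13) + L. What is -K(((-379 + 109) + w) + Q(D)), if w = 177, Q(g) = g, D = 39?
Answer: -180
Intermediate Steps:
K(L) = 234 + L
-K(((-379 + 109) + w) + Q(D)) = -(234 + (((-379 + 109) + 177) + 39)) = -(234 + ((-270 + 177) + 39)) = -(234 + (-93 + 39)) = -(234 - 54) = -1*180 = -180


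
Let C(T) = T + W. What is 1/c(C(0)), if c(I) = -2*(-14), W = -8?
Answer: 1/28 ≈ 0.035714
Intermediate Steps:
C(T) = -8 + T (C(T) = T - 8 = -8 + T)
c(I) = 28
1/c(C(0)) = 1/28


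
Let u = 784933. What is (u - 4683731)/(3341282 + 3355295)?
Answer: -3898798/6696577 ≈ -0.58221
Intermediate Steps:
(u - 4683731)/(3341282 + 3355295) = (784933 - 4683731)/(3341282 + 3355295) = -3898798/6696577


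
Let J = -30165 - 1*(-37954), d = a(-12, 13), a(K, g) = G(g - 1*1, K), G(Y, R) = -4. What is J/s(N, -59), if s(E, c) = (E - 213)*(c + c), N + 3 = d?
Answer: 7789/25960 ≈ 0.30004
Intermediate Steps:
a(K, g) = -4
d = -4
N = -7 (N = -3 - 4 = -7)
J = 7789 (J = -30165 + 37954 = 7789)
s(E, c) = 2*c*(-213 + E) (s(E, c) = (-213 + E)*(2*c) = 2*c*(-213 + E))
J/s(N, -59) = 7789/((2*(-59)*(-213 - 7))) = 7789/((2*(-59)*(-220))) = 7789/25960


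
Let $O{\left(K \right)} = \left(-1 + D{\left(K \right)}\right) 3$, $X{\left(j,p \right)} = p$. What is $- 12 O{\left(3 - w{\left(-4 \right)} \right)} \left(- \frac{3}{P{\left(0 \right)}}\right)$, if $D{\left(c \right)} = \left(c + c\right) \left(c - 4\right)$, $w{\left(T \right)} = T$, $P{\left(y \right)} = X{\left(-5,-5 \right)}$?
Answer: $- \frac{4428}{5} \approx -885.6$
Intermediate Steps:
$P{\left(y \right)} = -5$
$D{\left(c \right)} = 2 c \left(-4 + c\right)$
$O{\left(K \right)} = -3 + 6 K \left(-4 + K\right)$ ($O{\left(K \right)} = \left(-1 + 2 K \left(-4 + K\right)\right) 3 = -3 + 6 K \left(-4 + K\right)$)
$- 12 O{\left(3 - w{\left(-4 \right)} \right)} \left(- \frac{3}{P{\left(0 \right)}}\right) = - 12 \left(-3 + 6 \left(3 - -4\right) \left(-4 + \left(3 - -4\right)\right)\right) \left(- \frac{3}{-5}\right) = - 12 \left(-3 + 6 \left(3 + 4\right) \left(-4 + \left(3 + 4\right)\right)\right) \left(\left(-3\right) \left(- \frac{1}{5}\right)\right) = - 12 \left(-3 + 6 \cdot 7 \left(-4 + 7\right)\right) \frac{3}{5} = - 12 \left(-3 + 6 \cdot 7 \cdot 3\right) \frac{3}{5} = - 12 \left(-3 + 126\right) \frac{3}{5} = \left(-12\right) 123 \cdot \frac{3}{5} = \left(-1476\right) \frac{3}{5} = - \frac{4428}{5}$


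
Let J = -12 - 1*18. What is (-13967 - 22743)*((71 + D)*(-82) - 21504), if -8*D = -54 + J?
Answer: 1034744770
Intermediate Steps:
J = -30 (J = -12 - 18 = -30)
D = 21/2 (D = -(-54 - 30)/8 = -1/8*(-84) = 21/2 ≈ 10.500)
(-13967 - 22743)*((71 + D)*(-82) - 21504) = (-13967 - 22743)*((71 + 21/2)*(-82) - 21504) = -36710*((163/2)*(-82) - 21504) = -36710*(-6683 - 21504) = -36710*(-28187) = 1034744770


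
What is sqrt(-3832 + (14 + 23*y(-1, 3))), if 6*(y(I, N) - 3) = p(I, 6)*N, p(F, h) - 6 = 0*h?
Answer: 4*I*sqrt(230) ≈ 60.663*I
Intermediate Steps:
p(F, h) = 6 (p(F, h) = 6 + 0*h = 6 + 0 = 6)
y(I, N) = 3 + N (y(I, N) = 3 + (6*N)/6 = 3 + N)
sqrt(-3832 + (14 + 23*y(-1, 3))) = sqrt(-3832 + (14 + 23*(3 + 3))) = sqrt(-3832 + (14 + 23*6)) = sqrt(-3832 + (14 + 138)) = sqrt(-3832 + 152) = sqrt(-3680) = 4*I*sqrt(230)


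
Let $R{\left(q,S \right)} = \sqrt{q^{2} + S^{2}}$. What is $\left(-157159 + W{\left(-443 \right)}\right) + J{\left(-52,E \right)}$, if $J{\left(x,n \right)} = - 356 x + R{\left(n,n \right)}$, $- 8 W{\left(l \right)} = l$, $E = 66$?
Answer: $- \frac{1108733}{8} + 66 \sqrt{2} \approx -1.385 \cdot 10^{5}$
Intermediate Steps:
$R{\left(q,S \right)} = \sqrt{S^{2} + q^{2}}$
$W{\left(l \right)} = - \frac{l}{8}$
$J{\left(x,n \right)} = - 356 x + \sqrt{2} \sqrt{n^{2}}$ ($J{\left(x,n \right)} = - 356 x + \sqrt{n^{2} + n^{2}} = - 356 x + \sqrt{2 n^{2}} = - 356 x + \sqrt{2} \sqrt{n^{2}}$)
$\left(-157159 + W{\left(-443 \right)}\right) + J{\left(-52,E \right)} = \left(-157159 - - \frac{443}{8}\right) + \left(\left(-356\right) \left(-52\right) + \sqrt{2} \sqrt{66^{2}}\right) = \left(-157159 + \frac{443}{8}\right) + \left(18512 + \sqrt{2} \sqrt{4356}\right) = - \frac{1256829}{8} + \left(18512 + \sqrt{2} \cdot 66\right) = - \frac{1256829}{8} + \left(18512 + 66 \sqrt{2}\right) = - \frac{1108733}{8} + 66 \sqrt{2}$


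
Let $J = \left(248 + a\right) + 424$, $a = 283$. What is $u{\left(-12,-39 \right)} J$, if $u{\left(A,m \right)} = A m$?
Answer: $446940$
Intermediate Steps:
$J = 955$ ($J = \left(248 + 283\right) + 424 = 531 + 424 = 955$)
$u{\left(-12,-39 \right)} J = \left(-12\right) \left(-39\right) 955 = 468 \cdot 955 = 446940$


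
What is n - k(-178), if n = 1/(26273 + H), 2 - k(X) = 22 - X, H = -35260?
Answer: 1779425/8987 ≈ 198.00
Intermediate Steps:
k(X) = -20 + X (k(X) = 2 - (22 - X) = 2 + (-22 + X) = -20 + X)
n = -1/8987 (n = 1/(26273 - 35260) = 1/(-8987) = -1/8987 ≈ -0.00011127)
n - k(-178) = -1/8987 - (-20 - 178) = -1/8987 - 1*(-198) = -1/8987 + 198 = 1779425/8987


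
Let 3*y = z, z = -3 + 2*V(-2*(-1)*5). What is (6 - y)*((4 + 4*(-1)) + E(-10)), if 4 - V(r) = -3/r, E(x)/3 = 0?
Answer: 0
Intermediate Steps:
E(x) = 0 (E(x) = 3*0 = 0)
V(r) = 4 + 3/r (V(r) = 4 - (-3)/r = 4 + 3/r)
z = 28/5 (z = -3 + 2*(4 + 3/((-2*(-1)*5))) = -3 + 2*(4 + 3/((2*5))) = -3 + 2*(4 + 3/10) = -3 + 2*(43/10) = -3 + 43/5 = 28/5 ≈ 5.6000)
y = 28/15 (y = (⅓)*(28/5) = 28/15 ≈ 1.8667)
(6 - y)*((4 + 4*(-1)) + E(-10)) = (6 - 1*28/15)*((4 + 4*(-1)) + 0) = (6 - 28/15)*((4 - 4) + 0) = 62*(0 + 0)/15 = (62/15)*0 = 0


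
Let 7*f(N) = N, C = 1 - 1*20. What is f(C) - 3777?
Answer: -26458/7 ≈ -3779.7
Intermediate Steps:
C = -19 (C = 1 - 20 = -19)
f(N) = N/7
f(C) - 3777 = (⅐)*(-19) - 3777 = -19/7 - 3777 = -26458/7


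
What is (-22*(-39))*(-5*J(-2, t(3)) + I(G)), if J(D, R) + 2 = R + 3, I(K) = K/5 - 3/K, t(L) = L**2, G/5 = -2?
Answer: -221793/5 ≈ -44359.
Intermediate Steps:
G = -10 (G = 5*(-2) = -10)
I(K) = -3/K + K/5 (I(K) = K*(1/5) - 3/K = K/5 - 3/K = -3/K + K/5)
J(D, R) = 1 + R (J(D, R) = -2 + (R + 3) = -2 + (3 + R) = 1 + R)
(-22*(-39))*(-5*J(-2, t(3)) + I(G)) = (-22*(-39))*(-5*(1 + 3**2) + (-3/(-10) + (1/5)*(-10))) = 858*(-5*(1 + 9) + (-3*(-1/10) - 2)) = 858*(-5*10 + (3/10 - 2)) = 858*(-50 - 17/10) = 858*(-517/10) = -221793/5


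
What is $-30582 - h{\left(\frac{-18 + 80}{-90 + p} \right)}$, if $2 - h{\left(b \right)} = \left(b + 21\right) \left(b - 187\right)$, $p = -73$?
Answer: $- \frac{915241319}{26569} \approx -34448.0$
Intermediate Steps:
$h{\left(b \right)} = 2 - \left(-187 + b\right) \left(21 + b\right)$ ($h{\left(b \right)} = 2 - \left(b + 21\right) \left(b - 187\right) = 2 - \left(21 + b\right) \left(-187 + b\right) = 2 - \left(-187 + b\right) \left(21 + b\right)$)
$-30582 - h{\left(\frac{-18 + 80}{-90 + p} \right)} = -30582 - \left(3929 - \left(\frac{-18 + 80}{-90 - 73}\right)^{2} + 166 \frac{-18 + 80}{-90 - 73}\right) = -30582 - \left(3929 - \left(\frac{62}{-163}\right)^{2} + 166 \frac{62}{-163}\right) = -30582 - \left(3929 - \left(62 \left(- \frac{1}{163}\right)\right)^{2} + 166 \cdot 62 \left(- \frac{1}{163}\right)\right) = -30582 - \left(3929 - \left(- \frac{62}{163}\right)^{2} + 166 \left(- \frac{62}{163}\right)\right) = -30582 - \left(3929 - \frac{3844}{26569} - \frac{10292}{163}\right) = -30582 - \frac{102708161}{26569} = - \frac{915241319}{26569}$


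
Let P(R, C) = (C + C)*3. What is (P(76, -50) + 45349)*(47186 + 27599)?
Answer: 3368989465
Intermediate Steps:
P(R, C) = 6*C (P(R, C) = (2*C)*3 = 6*C)
(P(76, -50) + 45349)*(47186 + 27599) = (6*(-50) + 45349)*(47186 + 27599) = (-300 + 45349)*74785 = 45049*74785 = 3368989465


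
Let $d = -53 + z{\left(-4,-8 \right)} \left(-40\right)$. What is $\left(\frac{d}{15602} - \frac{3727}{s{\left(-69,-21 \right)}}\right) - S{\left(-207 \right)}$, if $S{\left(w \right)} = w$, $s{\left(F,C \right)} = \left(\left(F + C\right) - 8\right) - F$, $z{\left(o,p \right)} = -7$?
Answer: $\frac{5234967}{15602} \approx 335.53$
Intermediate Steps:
$s{\left(F,C \right)} = -8 + C$ ($s{\left(F,C \right)} = \left(\left(C + F\right) - 8\right) - F = \left(-8 + C + F\right) - F = -8 + C$)
$d = 227$ ($d = -53 - -280 = -53 + 280 = 227$)
$\left(\frac{d}{15602} - \frac{3727}{s{\left(-69,-21 \right)}}\right) - S{\left(-207 \right)} = \left(\frac{227}{15602} - \frac{3727}{-8 - 21}\right) - -207 = \left(227 \cdot \frac{1}{15602} - \frac{3727}{-29}\right) + 207 = \left(\frac{227}{15602} - - \frac{3727}{29}\right) + 207 = \left(\frac{227}{15602} + \frac{3727}{29}\right) + 207 = \frac{2005353}{15602} + 207 = \frac{5234967}{15602}$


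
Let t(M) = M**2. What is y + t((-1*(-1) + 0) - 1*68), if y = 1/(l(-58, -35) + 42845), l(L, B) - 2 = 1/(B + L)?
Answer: 17887632623/3984770 ≈ 4489.0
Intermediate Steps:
l(L, B) = 2 + 1/(B + L)
y = 93/3984770 (y = 1/((1 + 2*(-35) + 2*(-58))/(-35 - 58) + 42845) = 1/((1 - 70 - 116)/(-93) + 42845) = 1/(-1/93*(-185) + 42845) = 1/(185/93 + 42845) = 1/(3984770/93) = 93/3984770 ≈ 2.3339e-5)
y + t((-1*(-1) + 0) - 1*68) = 93/3984770 + ((-1*(-1) + 0) - 1*68)**2 = 93/3984770 + ((1 + 0) - 68)**2 = 93/3984770 + (1 - 68)**2 = 93/3984770 + (-67)**2 = 93/3984770 + 4489 = 17887632623/3984770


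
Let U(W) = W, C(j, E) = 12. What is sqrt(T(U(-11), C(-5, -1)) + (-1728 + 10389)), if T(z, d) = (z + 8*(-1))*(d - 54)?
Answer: 3*sqrt(1051) ≈ 97.257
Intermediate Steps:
T(z, d) = (-54 + d)*(-8 + z) (T(z, d) = (z - 8)*(-54 + d) = (-8 + z)*(-54 + d) = (-54 + d)*(-8 + z))
sqrt(T(U(-11), C(-5, -1)) + (-1728 + 10389)) = sqrt((432 - 54*(-11) - 8*12 + 12*(-11)) + (-1728 + 10389)) = sqrt((432 + 594 - 96 - 132) + 8661) = sqrt(798 + 8661) = sqrt(9459) = 3*sqrt(1051)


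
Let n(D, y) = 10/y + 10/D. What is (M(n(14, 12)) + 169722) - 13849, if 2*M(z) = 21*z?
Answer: 623557/4 ≈ 1.5589e+5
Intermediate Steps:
n(D, y) = 10/D + 10/y
M(z) = 21*z/2 (M(z) = (21*z)/2 = 21*z/2)
(M(n(14, 12)) + 169722) - 13849 = (21*(10/14 + 10/12)/2 + 169722) - 13849 = (21*(10*(1/14) + 10*(1/12))/2 + 169722) - 13849 = (21*(5/7 + ⅚)/2 + 169722) - 13849 = ((21/2)*(65/42) + 169722) - 13849 = (65/4 + 169722) - 13849 = 678953/4 - 13849 = 623557/4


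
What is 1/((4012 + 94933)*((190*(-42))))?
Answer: -1/789581100 ≈ -1.2665e-9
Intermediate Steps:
1/((4012 + 94933)*((190*(-42)))) = 1/(98945*(-7980)) = (1/98945)*(-1/7980) = -1/789581100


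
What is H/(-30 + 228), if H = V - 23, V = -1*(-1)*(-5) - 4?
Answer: -16/99 ≈ -0.16162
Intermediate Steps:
V = -9 (V = 1*(-5) - 4 = -5 - 4 = -9)
H = -32 (H = -9 - 23 = -32)
H/(-30 + 228) = -32/(-30 + 228) = -32/198 = -32*1/198 = -16/99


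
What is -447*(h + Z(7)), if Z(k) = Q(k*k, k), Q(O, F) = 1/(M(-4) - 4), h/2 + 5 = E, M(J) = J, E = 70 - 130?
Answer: 465327/8 ≈ 58166.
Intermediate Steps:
E = -60
h = -130 (h = -10 + 2*(-60) = -10 - 120 = -130)
Q(O, F) = -1/8 (Q(O, F) = 1/(-4 - 4) = 1/(-8) = -1/8)
Z(k) = -1/8
-447*(h + Z(7)) = -447*(-130 - 1/8) = -447*(-1041/8) = 465327/8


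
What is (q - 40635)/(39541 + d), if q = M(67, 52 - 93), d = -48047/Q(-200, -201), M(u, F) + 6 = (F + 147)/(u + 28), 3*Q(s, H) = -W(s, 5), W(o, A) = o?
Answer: -154431560/147517121 ≈ -1.0469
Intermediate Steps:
Q(s, H) = -s/3 (Q(s, H) = (-s)/3 = -s/3)
M(u, F) = -6 + (147 + F)/(28 + u) (M(u, F) = -6 + (F + 147)/(u + 28) = -6 + (147 + F)/(28 + u))
d = -144141/200 (d = -48047/((-⅓*(-200))) = -48047/200/3 = -48047*3/200 = -144141/200 ≈ -720.71)
q = -464/95 (q = (-21 + (52 - 93) - 6*67)/(28 + 67) = (-21 - 41 - 402)/95 = (1/95)*(-464) = -464/95 ≈ -4.8842)
(q - 40635)/(39541 + d) = (-464/95 - 40635)/(39541 - 144141/200) = -3860789/(95*7764059/200) = -3860789/95*200/7764059 = -154431560/147517121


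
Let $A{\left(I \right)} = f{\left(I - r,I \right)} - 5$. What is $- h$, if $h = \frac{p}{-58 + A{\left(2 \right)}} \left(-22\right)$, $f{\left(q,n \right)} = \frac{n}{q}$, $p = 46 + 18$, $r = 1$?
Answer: $- \frac{1408}{61} \approx -23.082$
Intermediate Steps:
$p = 64$
$A{\left(I \right)} = -5 + \frac{I}{-1 + I}$ ($A{\left(I \right)} = \frac{I}{I - 1} - 5 = \frac{I}{-1 + I} - 5 = -5 + \frac{I}{-1 + I}$)
$h = \frac{1408}{61}$ ($h = \frac{1}{-58 + \frac{5 - 8}{-1 + 2}} \cdot 64 \left(-22\right) = \frac{1}{-58 + \frac{5 - 8}{1}} \cdot 64 \left(-22\right) = \frac{1}{-58 + 1 \left(-3\right)} 64 \left(-22\right) = \frac{1}{-58 - 3} \cdot 64 \left(-22\right) = \frac{1}{-61} \cdot 64 \left(-22\right) = \left(- \frac{1}{61}\right) 64 \left(-22\right) = \left(- \frac{64}{61}\right) \left(-22\right) = \frac{1408}{61} \approx 23.082$)
$- h = \left(-1\right) \frac{1408}{61} = - \frac{1408}{61}$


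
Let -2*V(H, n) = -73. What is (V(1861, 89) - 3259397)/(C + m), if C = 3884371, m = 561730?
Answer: -592611/808382 ≈ -0.73308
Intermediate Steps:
V(H, n) = 73/2 (V(H, n) = -1/2*(-73) = 73/2)
(V(1861, 89) - 3259397)/(C + m) = (73/2 - 3259397)/(3884371 + 561730) = -6518721/2/4446101 = -6518721/2*1/4446101 = -592611/808382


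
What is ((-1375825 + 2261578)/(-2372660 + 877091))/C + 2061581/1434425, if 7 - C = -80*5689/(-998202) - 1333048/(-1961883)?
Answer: 1829034613123229635917638/1368802308450649522408025 ≈ 1.3362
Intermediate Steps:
C = 1914157561651/326392589061 (C = 7 - (-80*5689/(-998202) - 1333048/(-1961883)) = 7 - (-455120*(-1/998202) - 1333048*(-1/1961883)) = 7 - (227560/499101 + 1333048/1961883) = 7 - 1*370590561776/326392589061 = 7 - 370590561776/326392589061 = 1914157561651/326392589061 ≈ 5.8646)
((-1375825 + 2261578)/(-2372660 + 877091))/C + 2061581/1434425 = ((-1375825 + 2261578)/(-2372660 + 877091))/(1914157561651/326392589061) + 2061581/1434425 = (885753/(-1495569))*(326392589061/1914157561651) + 2061581*(1/1434425) = (885753*(-1/1495569))*(326392589061/1914157561651) + 2061581/1434425 = -295251/498523*326392589061/1914157561651 + 2061581/1434425 = -96367738312849311/954251570106941473 + 2061581/1434425 = 1829034613123229635917638/1368802308450649522408025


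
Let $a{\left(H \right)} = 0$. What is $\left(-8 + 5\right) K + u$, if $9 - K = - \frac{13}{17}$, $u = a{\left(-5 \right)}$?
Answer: $- \frac{498}{17} \approx -29.294$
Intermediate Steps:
$u = 0$
$K = \frac{166}{17}$ ($K = 9 - - \frac{13}{17} = 9 + \frac{13}{17} = \frac{166}{17} \approx 9.7647$)
$\left(-8 + 5\right) K + u = \left(-8 + 5\right) \frac{166}{17} + 0 = \left(-3\right) \frac{166}{17} + 0 = - \frac{498}{17} + 0 = - \frac{498}{17}$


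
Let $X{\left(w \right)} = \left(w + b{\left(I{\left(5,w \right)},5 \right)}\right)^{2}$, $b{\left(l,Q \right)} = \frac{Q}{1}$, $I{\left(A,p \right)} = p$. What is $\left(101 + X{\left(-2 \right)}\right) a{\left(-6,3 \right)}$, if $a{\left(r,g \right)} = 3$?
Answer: $330$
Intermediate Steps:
$b{\left(l,Q \right)} = Q$ ($b{\left(l,Q \right)} = Q 1 = Q$)
$X{\left(w \right)} = \left(5 + w\right)^{2}$ ($X{\left(w \right)} = \left(w + 5\right)^{2} = \left(5 + w\right)^{2}$)
$\left(101 + X{\left(-2 \right)}\right) a{\left(-6,3 \right)} = \left(101 + \left(5 - 2\right)^{2}\right) 3 = \left(101 + 3^{2}\right) 3 = \left(101 + 9\right) 3 = 110 \cdot 3 = 330$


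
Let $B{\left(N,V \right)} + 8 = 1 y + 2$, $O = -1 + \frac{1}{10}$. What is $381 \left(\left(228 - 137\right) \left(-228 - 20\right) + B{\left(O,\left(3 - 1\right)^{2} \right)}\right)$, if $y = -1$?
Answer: $-8601075$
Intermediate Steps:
$O = - \frac{9}{10}$ ($O = -1 + \frac{1}{10} = - \frac{9}{10} \approx -0.9$)
$B{\left(N,V \right)} = -7$ ($B{\left(N,V \right)} = -8 + \left(1 \left(-1\right) + 2\right) = -8 + \left(-1 + 2\right) = -8 + 1 = -7$)
$381 \left(\left(228 - 137\right) \left(-228 - 20\right) + B{\left(O,\left(3 - 1\right)^{2} \right)}\right) = 381 \left(\left(228 - 137\right) \left(-228 - 20\right) - 7\right) = 381 \left(91 \left(-248\right) - 7\right) = 381 \left(-22568 - 7\right) = 381 \left(-22575\right) = -8601075$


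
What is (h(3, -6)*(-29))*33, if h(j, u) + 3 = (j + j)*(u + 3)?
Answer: 20097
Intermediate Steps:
h(j, u) = -3 + 2*j*(3 + u) (h(j, u) = -3 + (j + j)*(u + 3) = -3 + (2*j)*(3 + u) = -3 + 2*j*(3 + u))
(h(3, -6)*(-29))*33 = ((-3 + 6*3 + 2*3*(-6))*(-29))*33 = ((-3 + 18 - 36)*(-29))*33 = -21*(-29)*33 = 609*33 = 20097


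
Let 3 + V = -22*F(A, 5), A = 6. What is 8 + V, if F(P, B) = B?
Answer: -105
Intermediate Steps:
V = -113 (V = -3 - 22*5 = -3 - 110 = -113)
8 + V = 8 - 113 = -105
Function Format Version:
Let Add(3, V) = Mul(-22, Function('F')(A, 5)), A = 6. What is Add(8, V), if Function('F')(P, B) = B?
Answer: -105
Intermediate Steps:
V = -113 (V = Add(-3, Mul(-22, 5)) = Add(-3, -110) = -113)
Add(8, V) = Add(8, -113) = -105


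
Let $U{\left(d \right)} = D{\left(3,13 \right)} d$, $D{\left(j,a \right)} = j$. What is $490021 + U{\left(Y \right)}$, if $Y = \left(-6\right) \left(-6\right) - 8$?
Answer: $490105$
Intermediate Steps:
$Y = 28$ ($Y = 36 - 8 = 28$)
$U{\left(d \right)} = 3 d$
$490021 + U{\left(Y \right)} = 490021 + 3 \cdot 28 = 490021 + 84 = 490105$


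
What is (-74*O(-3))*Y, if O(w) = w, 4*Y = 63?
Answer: 6993/2 ≈ 3496.5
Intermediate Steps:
Y = 63/4 (Y = (1/4)*63 = 63/4 ≈ 15.750)
(-74*O(-3))*Y = -74*(-3)*(63/4) = 222*(63/4) = 6993/2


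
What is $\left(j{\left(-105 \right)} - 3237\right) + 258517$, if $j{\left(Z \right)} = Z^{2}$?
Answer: $266305$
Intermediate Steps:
$\left(j{\left(-105 \right)} - 3237\right) + 258517 = \left(\left(-105\right)^{2} - 3237\right) + 258517 = \left(11025 - 3237\right) + 258517 = 7788 + 258517 = 266305$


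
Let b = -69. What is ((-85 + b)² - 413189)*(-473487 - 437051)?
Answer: 354629966474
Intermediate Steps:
((-85 + b)² - 413189)*(-473487 - 437051) = ((-85 - 69)² - 413189)*(-473487 - 437051) = ((-154)² - 413189)*(-910538) = (23716 - 413189)*(-910538) = -389473*(-910538) = 354629966474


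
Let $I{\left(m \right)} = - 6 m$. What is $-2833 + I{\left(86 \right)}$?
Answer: $-3349$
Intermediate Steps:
$-2833 + I{\left(86 \right)} = -2833 - 516 = -3349$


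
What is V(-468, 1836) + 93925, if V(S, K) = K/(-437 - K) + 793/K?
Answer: 391968871493/4173228 ≈ 93925.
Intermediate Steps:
V(S, K) = 793/K + K/(-437 - K)
V(-468, 1836) + 93925 = (346541 - 1*1836² + 793*1836)/(1836*(437 + 1836)) + 93925 = (1/1836)*(346541 - 1*3370896 + 1455948)/2273 + 93925 = (1/1836)*(1/2273)*(346541 - 3370896 + 1455948) + 93925 = (1/1836)*(1/2273)*(-1568407) + 93925 = -1568407/4173228 + 93925 = 391968871493/4173228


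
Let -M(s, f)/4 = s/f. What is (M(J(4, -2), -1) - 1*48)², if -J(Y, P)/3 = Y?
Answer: 9216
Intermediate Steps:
J(Y, P) = -3*Y
M(s, f) = -4*s/f
(M(J(4, -2), -1) - 1*48)² = (-4*(-3*4)/(-1) - 1*48)² = (-4*(-12)*(-1) - 48)² = (-48 - 48)² = (-96)² = 9216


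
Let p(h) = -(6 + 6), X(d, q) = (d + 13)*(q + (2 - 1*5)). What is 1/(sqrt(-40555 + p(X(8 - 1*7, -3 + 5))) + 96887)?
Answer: 96887/9387131336 - I*sqrt(40567)/9387131336 ≈ 1.0321e-5 - 2.1456e-8*I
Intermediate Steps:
X(d, q) = (-3 + q)*(13 + d) (X(d, q) = (13 + d)*(q + (2 - 5)) = (13 + d)*(q - 3) = (13 + d)*(-3 + q) = (-3 + q)*(13 + d))
p(h) = -12 (p(h) = -1*12 = -12)
1/(sqrt(-40555 + p(X(8 - 1*7, -3 + 5))) + 96887) = 1/(sqrt(-40555 - 12) + 96887) = 1/(sqrt(-40567) + 96887) = 1/(I*sqrt(40567) + 96887) = 1/(96887 + I*sqrt(40567))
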